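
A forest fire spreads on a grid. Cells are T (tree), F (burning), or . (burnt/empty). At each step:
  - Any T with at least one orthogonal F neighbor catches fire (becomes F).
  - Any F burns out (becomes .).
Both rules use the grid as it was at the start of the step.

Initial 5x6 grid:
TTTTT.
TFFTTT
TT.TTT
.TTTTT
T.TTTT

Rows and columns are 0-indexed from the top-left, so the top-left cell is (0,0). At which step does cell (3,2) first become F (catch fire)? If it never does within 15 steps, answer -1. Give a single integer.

Step 1: cell (3,2)='T' (+5 fires, +2 burnt)
Step 2: cell (3,2)='T' (+6 fires, +5 burnt)
Step 3: cell (3,2)='F' (+5 fires, +6 burnt)
  -> target ignites at step 3
Step 4: cell (3,2)='.' (+4 fires, +5 burnt)
Step 5: cell (3,2)='.' (+2 fires, +4 burnt)
Step 6: cell (3,2)='.' (+1 fires, +2 burnt)
Step 7: cell (3,2)='.' (+0 fires, +1 burnt)
  fire out at step 7

3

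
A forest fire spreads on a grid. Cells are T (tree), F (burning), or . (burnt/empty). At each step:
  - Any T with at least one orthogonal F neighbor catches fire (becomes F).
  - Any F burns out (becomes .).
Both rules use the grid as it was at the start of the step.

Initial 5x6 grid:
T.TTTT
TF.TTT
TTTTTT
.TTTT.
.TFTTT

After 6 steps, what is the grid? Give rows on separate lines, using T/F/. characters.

Step 1: 5 trees catch fire, 2 burn out
  T.TTTT
  F..TTT
  TFTTTT
  .TFTT.
  .F.FTT
Step 2: 6 trees catch fire, 5 burn out
  F.TTTT
  ...TTT
  F.FTTT
  .F.FT.
  ....FT
Step 3: 3 trees catch fire, 6 burn out
  ..TTTT
  ...TTT
  ...FTT
  ....F.
  .....F
Step 4: 2 trees catch fire, 3 burn out
  ..TTTT
  ...FTT
  ....FT
  ......
  ......
Step 5: 3 trees catch fire, 2 burn out
  ..TFTT
  ....FT
  .....F
  ......
  ......
Step 6: 3 trees catch fire, 3 burn out
  ..F.FT
  .....F
  ......
  ......
  ......

..F.FT
.....F
......
......
......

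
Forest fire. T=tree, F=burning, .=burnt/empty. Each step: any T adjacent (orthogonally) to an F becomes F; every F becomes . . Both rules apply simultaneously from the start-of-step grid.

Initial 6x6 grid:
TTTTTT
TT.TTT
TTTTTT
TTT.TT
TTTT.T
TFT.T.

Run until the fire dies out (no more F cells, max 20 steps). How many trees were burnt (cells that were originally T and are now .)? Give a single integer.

Answer: 29

Derivation:
Step 1: +3 fires, +1 burnt (F count now 3)
Step 2: +3 fires, +3 burnt (F count now 3)
Step 3: +4 fires, +3 burnt (F count now 4)
Step 4: +3 fires, +4 burnt (F count now 3)
Step 5: +3 fires, +3 burnt (F count now 3)
Step 6: +4 fires, +3 burnt (F count now 4)
Step 7: +4 fires, +4 burnt (F count now 4)
Step 8: +3 fires, +4 burnt (F count now 3)
Step 9: +2 fires, +3 burnt (F count now 2)
Step 10: +0 fires, +2 burnt (F count now 0)
Fire out after step 10
Initially T: 30, now '.': 35
Total burnt (originally-T cells now '.'): 29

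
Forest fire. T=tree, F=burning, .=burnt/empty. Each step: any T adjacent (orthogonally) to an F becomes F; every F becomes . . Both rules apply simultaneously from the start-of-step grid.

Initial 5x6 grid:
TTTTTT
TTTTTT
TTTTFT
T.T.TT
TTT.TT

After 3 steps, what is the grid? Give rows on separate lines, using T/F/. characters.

Step 1: 4 trees catch fire, 1 burn out
  TTTTTT
  TTTTFT
  TTTF.F
  T.T.FT
  TTT.TT
Step 2: 6 trees catch fire, 4 burn out
  TTTTFT
  TTTF.F
  TTF...
  T.T..F
  TTT.FT
Step 3: 6 trees catch fire, 6 burn out
  TTTF.F
  TTF...
  TF....
  T.F...
  TTT..F

TTTF.F
TTF...
TF....
T.F...
TTT..F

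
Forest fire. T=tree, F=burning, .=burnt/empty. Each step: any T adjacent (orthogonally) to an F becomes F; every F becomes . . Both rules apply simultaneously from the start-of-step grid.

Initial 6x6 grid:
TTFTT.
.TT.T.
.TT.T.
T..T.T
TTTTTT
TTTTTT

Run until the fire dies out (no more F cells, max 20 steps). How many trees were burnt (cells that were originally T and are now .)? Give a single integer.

Step 1: +3 fires, +1 burnt (F count now 3)
Step 2: +4 fires, +3 burnt (F count now 4)
Step 3: +2 fires, +4 burnt (F count now 2)
Step 4: +1 fires, +2 burnt (F count now 1)
Step 5: +0 fires, +1 burnt (F count now 0)
Fire out after step 5
Initially T: 25, now '.': 21
Total burnt (originally-T cells now '.'): 10

Answer: 10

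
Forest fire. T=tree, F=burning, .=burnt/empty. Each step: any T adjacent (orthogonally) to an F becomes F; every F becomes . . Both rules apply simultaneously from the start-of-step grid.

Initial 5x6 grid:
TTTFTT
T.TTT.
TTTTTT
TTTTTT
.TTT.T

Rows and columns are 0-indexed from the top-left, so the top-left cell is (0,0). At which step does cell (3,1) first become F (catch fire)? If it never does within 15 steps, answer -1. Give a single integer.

Step 1: cell (3,1)='T' (+3 fires, +1 burnt)
Step 2: cell (3,1)='T' (+5 fires, +3 burnt)
Step 3: cell (3,1)='T' (+4 fires, +5 burnt)
Step 4: cell (3,1)='T' (+6 fires, +4 burnt)
Step 5: cell (3,1)='F' (+4 fires, +6 burnt)
  -> target ignites at step 5
Step 6: cell (3,1)='.' (+3 fires, +4 burnt)
Step 7: cell (3,1)='.' (+0 fires, +3 burnt)
  fire out at step 7

5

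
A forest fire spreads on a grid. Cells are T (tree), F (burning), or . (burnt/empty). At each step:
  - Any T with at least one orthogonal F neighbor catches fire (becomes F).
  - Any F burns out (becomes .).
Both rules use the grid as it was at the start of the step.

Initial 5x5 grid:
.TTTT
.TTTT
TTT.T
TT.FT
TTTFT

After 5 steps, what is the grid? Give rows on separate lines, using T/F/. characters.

Step 1: 3 trees catch fire, 2 burn out
  .TTTT
  .TTTT
  TTT.T
  TT..F
  TTF.F
Step 2: 2 trees catch fire, 3 burn out
  .TTTT
  .TTTT
  TTT.F
  TT...
  TF...
Step 3: 3 trees catch fire, 2 burn out
  .TTTT
  .TTTF
  TTT..
  TF...
  F....
Step 4: 4 trees catch fire, 3 burn out
  .TTTF
  .TTF.
  TFT..
  F....
  .....
Step 5: 5 trees catch fire, 4 burn out
  .TTF.
  .FF..
  F.F..
  .....
  .....

.TTF.
.FF..
F.F..
.....
.....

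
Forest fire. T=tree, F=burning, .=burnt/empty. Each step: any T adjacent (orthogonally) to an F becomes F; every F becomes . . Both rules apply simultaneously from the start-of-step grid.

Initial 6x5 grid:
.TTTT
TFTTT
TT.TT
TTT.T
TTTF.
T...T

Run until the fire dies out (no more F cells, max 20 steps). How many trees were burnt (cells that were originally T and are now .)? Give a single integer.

Answer: 20

Derivation:
Step 1: +5 fires, +2 burnt (F count now 5)
Step 2: +6 fires, +5 burnt (F count now 6)
Step 3: +5 fires, +6 burnt (F count now 5)
Step 4: +3 fires, +5 burnt (F count now 3)
Step 5: +1 fires, +3 burnt (F count now 1)
Step 6: +0 fires, +1 burnt (F count now 0)
Fire out after step 6
Initially T: 21, now '.': 29
Total burnt (originally-T cells now '.'): 20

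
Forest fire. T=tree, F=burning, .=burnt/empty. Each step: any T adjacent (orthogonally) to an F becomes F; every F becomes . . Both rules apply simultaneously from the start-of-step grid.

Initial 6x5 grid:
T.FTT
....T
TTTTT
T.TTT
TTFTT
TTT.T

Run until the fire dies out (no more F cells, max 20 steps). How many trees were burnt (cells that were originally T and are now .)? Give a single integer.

Answer: 20

Derivation:
Step 1: +5 fires, +2 burnt (F count now 5)
Step 2: +6 fires, +5 burnt (F count now 6)
Step 3: +7 fires, +6 burnt (F count now 7)
Step 4: +2 fires, +7 burnt (F count now 2)
Step 5: +0 fires, +2 burnt (F count now 0)
Fire out after step 5
Initially T: 21, now '.': 29
Total burnt (originally-T cells now '.'): 20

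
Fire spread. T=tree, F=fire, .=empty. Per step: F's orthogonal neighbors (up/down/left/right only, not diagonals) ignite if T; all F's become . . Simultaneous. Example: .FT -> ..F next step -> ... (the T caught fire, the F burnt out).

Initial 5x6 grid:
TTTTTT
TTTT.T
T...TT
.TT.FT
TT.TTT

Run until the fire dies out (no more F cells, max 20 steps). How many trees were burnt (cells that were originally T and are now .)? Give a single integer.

Step 1: +3 fires, +1 burnt (F count now 3)
Step 2: +3 fires, +3 burnt (F count now 3)
Step 3: +1 fires, +3 burnt (F count now 1)
Step 4: +1 fires, +1 burnt (F count now 1)
Step 5: +1 fires, +1 burnt (F count now 1)
Step 6: +1 fires, +1 burnt (F count now 1)
Step 7: +2 fires, +1 burnt (F count now 2)
Step 8: +2 fires, +2 burnt (F count now 2)
Step 9: +2 fires, +2 burnt (F count now 2)
Step 10: +1 fires, +2 burnt (F count now 1)
Step 11: +1 fires, +1 burnt (F count now 1)
Step 12: +0 fires, +1 burnt (F count now 0)
Fire out after step 12
Initially T: 22, now '.': 26
Total burnt (originally-T cells now '.'): 18

Answer: 18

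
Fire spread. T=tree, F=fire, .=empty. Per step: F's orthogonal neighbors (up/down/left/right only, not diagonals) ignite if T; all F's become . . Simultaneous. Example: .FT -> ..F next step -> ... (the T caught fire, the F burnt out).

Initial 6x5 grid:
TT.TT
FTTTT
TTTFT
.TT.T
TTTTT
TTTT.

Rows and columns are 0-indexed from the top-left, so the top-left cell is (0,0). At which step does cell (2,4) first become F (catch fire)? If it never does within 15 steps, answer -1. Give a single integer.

Step 1: cell (2,4)='F' (+6 fires, +2 burnt)
  -> target ignites at step 1
Step 2: cell (2,4)='.' (+7 fires, +6 burnt)
Step 3: cell (2,4)='.' (+4 fires, +7 burnt)
Step 4: cell (2,4)='.' (+3 fires, +4 burnt)
Step 5: cell (2,4)='.' (+3 fires, +3 burnt)
Step 6: cell (2,4)='.' (+1 fires, +3 burnt)
Step 7: cell (2,4)='.' (+0 fires, +1 burnt)
  fire out at step 7

1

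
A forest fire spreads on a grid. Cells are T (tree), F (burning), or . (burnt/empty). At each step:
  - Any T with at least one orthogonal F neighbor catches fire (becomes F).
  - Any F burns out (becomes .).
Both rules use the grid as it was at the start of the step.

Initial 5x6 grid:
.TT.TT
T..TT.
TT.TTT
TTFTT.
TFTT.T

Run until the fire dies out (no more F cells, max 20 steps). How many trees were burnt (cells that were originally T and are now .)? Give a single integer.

Answer: 17

Derivation:
Step 1: +4 fires, +2 burnt (F count now 4)
Step 2: +5 fires, +4 burnt (F count now 5)
Step 3: +3 fires, +5 burnt (F count now 3)
Step 4: +3 fires, +3 burnt (F count now 3)
Step 5: +1 fires, +3 burnt (F count now 1)
Step 6: +1 fires, +1 burnt (F count now 1)
Step 7: +0 fires, +1 burnt (F count now 0)
Fire out after step 7
Initially T: 20, now '.': 27
Total burnt (originally-T cells now '.'): 17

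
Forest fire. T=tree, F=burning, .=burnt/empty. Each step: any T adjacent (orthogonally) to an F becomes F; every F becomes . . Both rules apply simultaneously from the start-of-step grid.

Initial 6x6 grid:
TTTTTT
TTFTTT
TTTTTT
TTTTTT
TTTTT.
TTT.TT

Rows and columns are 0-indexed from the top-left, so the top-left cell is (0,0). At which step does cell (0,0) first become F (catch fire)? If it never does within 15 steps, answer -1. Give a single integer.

Step 1: cell (0,0)='T' (+4 fires, +1 burnt)
Step 2: cell (0,0)='T' (+7 fires, +4 burnt)
Step 3: cell (0,0)='F' (+8 fires, +7 burnt)
  -> target ignites at step 3
Step 4: cell (0,0)='.' (+7 fires, +8 burnt)
Step 5: cell (0,0)='.' (+4 fires, +7 burnt)
Step 6: cell (0,0)='.' (+2 fires, +4 burnt)
Step 7: cell (0,0)='.' (+1 fires, +2 burnt)
Step 8: cell (0,0)='.' (+0 fires, +1 burnt)
  fire out at step 8

3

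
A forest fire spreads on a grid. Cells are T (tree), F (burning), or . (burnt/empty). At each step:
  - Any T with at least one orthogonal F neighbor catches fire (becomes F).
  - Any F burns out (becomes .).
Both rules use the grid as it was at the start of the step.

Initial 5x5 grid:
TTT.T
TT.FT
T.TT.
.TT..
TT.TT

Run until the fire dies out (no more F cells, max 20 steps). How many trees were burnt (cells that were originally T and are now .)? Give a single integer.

Answer: 8

Derivation:
Step 1: +2 fires, +1 burnt (F count now 2)
Step 2: +2 fires, +2 burnt (F count now 2)
Step 3: +1 fires, +2 burnt (F count now 1)
Step 4: +1 fires, +1 burnt (F count now 1)
Step 5: +1 fires, +1 burnt (F count now 1)
Step 6: +1 fires, +1 burnt (F count now 1)
Step 7: +0 fires, +1 burnt (F count now 0)
Fire out after step 7
Initially T: 16, now '.': 17
Total burnt (originally-T cells now '.'): 8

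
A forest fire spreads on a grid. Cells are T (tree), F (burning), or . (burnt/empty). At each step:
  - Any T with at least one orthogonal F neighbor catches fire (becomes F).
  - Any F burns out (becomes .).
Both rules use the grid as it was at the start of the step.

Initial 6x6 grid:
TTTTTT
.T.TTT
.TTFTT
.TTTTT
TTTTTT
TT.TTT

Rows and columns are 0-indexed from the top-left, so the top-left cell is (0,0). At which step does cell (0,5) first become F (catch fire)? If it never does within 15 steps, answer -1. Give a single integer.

Step 1: cell (0,5)='T' (+4 fires, +1 burnt)
Step 2: cell (0,5)='T' (+7 fires, +4 burnt)
Step 3: cell (0,5)='T' (+9 fires, +7 burnt)
Step 4: cell (0,5)='F' (+5 fires, +9 burnt)
  -> target ignites at step 4
Step 5: cell (0,5)='.' (+4 fires, +5 burnt)
Step 6: cell (0,5)='.' (+1 fires, +4 burnt)
Step 7: cell (0,5)='.' (+0 fires, +1 burnt)
  fire out at step 7

4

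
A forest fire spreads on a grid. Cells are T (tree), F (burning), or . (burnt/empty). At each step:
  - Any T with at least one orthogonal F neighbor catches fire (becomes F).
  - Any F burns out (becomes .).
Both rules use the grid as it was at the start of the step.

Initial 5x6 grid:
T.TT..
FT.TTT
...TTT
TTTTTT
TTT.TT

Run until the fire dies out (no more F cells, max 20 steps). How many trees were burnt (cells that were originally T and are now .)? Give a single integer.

Answer: 2

Derivation:
Step 1: +2 fires, +1 burnt (F count now 2)
Step 2: +0 fires, +2 burnt (F count now 0)
Fire out after step 2
Initially T: 21, now '.': 11
Total burnt (originally-T cells now '.'): 2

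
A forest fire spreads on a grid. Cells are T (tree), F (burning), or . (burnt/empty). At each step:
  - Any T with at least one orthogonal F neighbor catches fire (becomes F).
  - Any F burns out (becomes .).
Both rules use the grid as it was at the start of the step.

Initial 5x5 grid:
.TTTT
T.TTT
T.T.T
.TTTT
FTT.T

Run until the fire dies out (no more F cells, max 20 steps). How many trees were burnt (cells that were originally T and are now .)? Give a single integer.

Answer: 16

Derivation:
Step 1: +1 fires, +1 burnt (F count now 1)
Step 2: +2 fires, +1 burnt (F count now 2)
Step 3: +1 fires, +2 burnt (F count now 1)
Step 4: +2 fires, +1 burnt (F count now 2)
Step 5: +2 fires, +2 burnt (F count now 2)
Step 6: +4 fires, +2 burnt (F count now 4)
Step 7: +3 fires, +4 burnt (F count now 3)
Step 8: +1 fires, +3 burnt (F count now 1)
Step 9: +0 fires, +1 burnt (F count now 0)
Fire out after step 9
Initially T: 18, now '.': 23
Total burnt (originally-T cells now '.'): 16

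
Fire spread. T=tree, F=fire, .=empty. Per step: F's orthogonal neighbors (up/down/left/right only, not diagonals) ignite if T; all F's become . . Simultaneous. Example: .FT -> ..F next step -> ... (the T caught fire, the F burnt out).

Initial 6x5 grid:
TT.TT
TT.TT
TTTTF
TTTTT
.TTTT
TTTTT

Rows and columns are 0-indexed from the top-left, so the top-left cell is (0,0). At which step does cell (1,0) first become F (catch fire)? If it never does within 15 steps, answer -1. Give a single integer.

Step 1: cell (1,0)='T' (+3 fires, +1 burnt)
Step 2: cell (1,0)='T' (+5 fires, +3 burnt)
Step 3: cell (1,0)='T' (+5 fires, +5 burnt)
Step 4: cell (1,0)='T' (+5 fires, +5 burnt)
Step 5: cell (1,0)='F' (+5 fires, +5 burnt)
  -> target ignites at step 5
Step 6: cell (1,0)='.' (+2 fires, +5 burnt)
Step 7: cell (1,0)='.' (+1 fires, +2 burnt)
Step 8: cell (1,0)='.' (+0 fires, +1 burnt)
  fire out at step 8

5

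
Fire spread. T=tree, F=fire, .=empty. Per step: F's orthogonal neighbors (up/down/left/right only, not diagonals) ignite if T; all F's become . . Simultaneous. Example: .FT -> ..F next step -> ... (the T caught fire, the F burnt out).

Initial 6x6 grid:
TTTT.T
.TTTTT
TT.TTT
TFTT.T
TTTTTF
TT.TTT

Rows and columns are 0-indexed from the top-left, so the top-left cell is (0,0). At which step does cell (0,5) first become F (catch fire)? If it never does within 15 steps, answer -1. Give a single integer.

Step 1: cell (0,5)='T' (+7 fires, +2 burnt)
Step 2: cell (0,5)='T' (+9 fires, +7 burnt)
Step 3: cell (0,5)='T' (+7 fires, +9 burnt)
Step 4: cell (0,5)='F' (+5 fires, +7 burnt)
  -> target ignites at step 4
Step 5: cell (0,5)='.' (+1 fires, +5 burnt)
Step 6: cell (0,5)='.' (+0 fires, +1 burnt)
  fire out at step 6

4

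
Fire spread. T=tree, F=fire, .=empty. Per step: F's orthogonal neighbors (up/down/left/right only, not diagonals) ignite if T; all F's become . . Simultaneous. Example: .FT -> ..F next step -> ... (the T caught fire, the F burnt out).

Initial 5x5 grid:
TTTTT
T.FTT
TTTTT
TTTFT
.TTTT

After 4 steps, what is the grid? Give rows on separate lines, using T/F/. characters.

Step 1: 7 trees catch fire, 2 burn out
  TTFTT
  T..FT
  TTFFT
  TTF.F
  .TTFT
Step 2: 8 trees catch fire, 7 burn out
  TF.FT
  T...F
  TF..F
  TF...
  .TF.F
Step 3: 5 trees catch fire, 8 burn out
  F...F
  T....
  F....
  F....
  .F...
Step 4: 1 trees catch fire, 5 burn out
  .....
  F....
  .....
  .....
  .....

.....
F....
.....
.....
.....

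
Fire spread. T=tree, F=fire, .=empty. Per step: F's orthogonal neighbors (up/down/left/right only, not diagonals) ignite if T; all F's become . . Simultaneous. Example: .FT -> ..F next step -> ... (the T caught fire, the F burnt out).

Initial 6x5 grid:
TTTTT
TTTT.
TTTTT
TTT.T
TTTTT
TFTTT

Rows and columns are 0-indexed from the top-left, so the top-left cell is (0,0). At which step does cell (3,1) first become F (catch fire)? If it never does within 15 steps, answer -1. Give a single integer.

Step 1: cell (3,1)='T' (+3 fires, +1 burnt)
Step 2: cell (3,1)='F' (+4 fires, +3 burnt)
  -> target ignites at step 2
Step 3: cell (3,1)='.' (+5 fires, +4 burnt)
Step 4: cell (3,1)='.' (+4 fires, +5 burnt)
Step 5: cell (3,1)='.' (+5 fires, +4 burnt)
Step 6: cell (3,1)='.' (+4 fires, +5 burnt)
Step 7: cell (3,1)='.' (+1 fires, +4 burnt)
Step 8: cell (3,1)='.' (+1 fires, +1 burnt)
Step 9: cell (3,1)='.' (+0 fires, +1 burnt)
  fire out at step 9

2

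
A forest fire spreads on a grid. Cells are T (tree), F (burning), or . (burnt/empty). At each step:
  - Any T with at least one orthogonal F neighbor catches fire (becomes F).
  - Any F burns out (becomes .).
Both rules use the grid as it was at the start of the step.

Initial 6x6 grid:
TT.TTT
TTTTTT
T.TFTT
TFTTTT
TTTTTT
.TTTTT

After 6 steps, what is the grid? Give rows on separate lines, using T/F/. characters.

Step 1: 7 trees catch fire, 2 burn out
  TT.TTT
  TTTFTT
  T.F.FT
  F.FFTT
  TFTTTT
  .TTTTT
Step 2: 10 trees catch fire, 7 burn out
  TT.FTT
  TTF.FT
  F....F
  ....FT
  F.FFTT
  .FTTTT
Step 3: 8 trees catch fire, 10 burn out
  TT..FT
  FF...F
  ......
  .....F
  ....FT
  ..FFTT
Step 4: 5 trees catch fire, 8 burn out
  FF...F
  ......
  ......
  ......
  .....F
  ....FT
Step 5: 1 trees catch fire, 5 burn out
  ......
  ......
  ......
  ......
  ......
  .....F
Step 6: 0 trees catch fire, 1 burn out
  ......
  ......
  ......
  ......
  ......
  ......

......
......
......
......
......
......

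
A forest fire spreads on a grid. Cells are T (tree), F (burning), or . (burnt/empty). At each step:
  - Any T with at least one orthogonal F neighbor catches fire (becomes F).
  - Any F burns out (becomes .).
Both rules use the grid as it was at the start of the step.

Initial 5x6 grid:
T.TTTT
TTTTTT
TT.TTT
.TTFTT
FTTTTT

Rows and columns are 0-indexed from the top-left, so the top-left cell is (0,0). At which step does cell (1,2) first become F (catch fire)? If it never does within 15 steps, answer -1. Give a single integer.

Step 1: cell (1,2)='T' (+5 fires, +2 burnt)
Step 2: cell (1,2)='T' (+6 fires, +5 burnt)
Step 3: cell (1,2)='F' (+6 fires, +6 burnt)
  -> target ignites at step 3
Step 4: cell (1,2)='.' (+5 fires, +6 burnt)
Step 5: cell (1,2)='.' (+2 fires, +5 burnt)
Step 6: cell (1,2)='.' (+1 fires, +2 burnt)
Step 7: cell (1,2)='.' (+0 fires, +1 burnt)
  fire out at step 7

3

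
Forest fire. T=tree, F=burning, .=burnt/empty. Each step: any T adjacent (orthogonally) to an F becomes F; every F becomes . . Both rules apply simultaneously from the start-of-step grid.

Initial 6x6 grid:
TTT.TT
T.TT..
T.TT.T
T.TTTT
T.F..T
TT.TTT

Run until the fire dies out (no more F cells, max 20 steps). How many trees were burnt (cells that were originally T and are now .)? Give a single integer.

Step 1: +1 fires, +1 burnt (F count now 1)
Step 2: +2 fires, +1 burnt (F count now 2)
Step 3: +3 fires, +2 burnt (F count now 3)
Step 4: +3 fires, +3 burnt (F count now 3)
Step 5: +3 fires, +3 burnt (F count now 3)
Step 6: +2 fires, +3 burnt (F count now 2)
Step 7: +2 fires, +2 burnt (F count now 2)
Step 8: +2 fires, +2 burnt (F count now 2)
Step 9: +1 fires, +2 burnt (F count now 1)
Step 10: +1 fires, +1 burnt (F count now 1)
Step 11: +1 fires, +1 burnt (F count now 1)
Step 12: +1 fires, +1 burnt (F count now 1)
Step 13: +0 fires, +1 burnt (F count now 0)
Fire out after step 13
Initially T: 24, now '.': 34
Total burnt (originally-T cells now '.'): 22

Answer: 22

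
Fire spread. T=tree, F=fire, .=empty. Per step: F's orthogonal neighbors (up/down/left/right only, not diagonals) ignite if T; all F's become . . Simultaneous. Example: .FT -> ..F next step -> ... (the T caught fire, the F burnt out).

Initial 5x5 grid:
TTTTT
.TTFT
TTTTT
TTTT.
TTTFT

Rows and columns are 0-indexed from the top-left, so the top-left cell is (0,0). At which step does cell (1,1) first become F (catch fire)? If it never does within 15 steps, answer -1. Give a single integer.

Step 1: cell (1,1)='T' (+7 fires, +2 burnt)
Step 2: cell (1,1)='F' (+7 fires, +7 burnt)
  -> target ignites at step 2
Step 3: cell (1,1)='.' (+4 fires, +7 burnt)
Step 4: cell (1,1)='.' (+3 fires, +4 burnt)
Step 5: cell (1,1)='.' (+0 fires, +3 burnt)
  fire out at step 5

2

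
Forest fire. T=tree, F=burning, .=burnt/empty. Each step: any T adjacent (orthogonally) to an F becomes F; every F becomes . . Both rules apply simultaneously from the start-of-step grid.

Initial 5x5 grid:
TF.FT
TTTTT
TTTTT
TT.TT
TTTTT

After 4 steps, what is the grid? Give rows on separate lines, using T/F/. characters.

Step 1: 4 trees catch fire, 2 burn out
  F...F
  TFTFT
  TTTTT
  TT.TT
  TTTTT
Step 2: 5 trees catch fire, 4 burn out
  .....
  F.F.F
  TFTFT
  TT.TT
  TTTTT
Step 3: 5 trees catch fire, 5 burn out
  .....
  .....
  F.F.F
  TF.FT
  TTTTT
Step 4: 4 trees catch fire, 5 burn out
  .....
  .....
  .....
  F...F
  TFTFT

.....
.....
.....
F...F
TFTFT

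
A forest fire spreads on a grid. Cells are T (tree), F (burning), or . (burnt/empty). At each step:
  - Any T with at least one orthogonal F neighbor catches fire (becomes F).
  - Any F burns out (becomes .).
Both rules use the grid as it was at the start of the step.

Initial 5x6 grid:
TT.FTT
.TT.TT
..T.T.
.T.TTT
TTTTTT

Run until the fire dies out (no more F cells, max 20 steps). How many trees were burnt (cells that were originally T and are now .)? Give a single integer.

Answer: 15

Derivation:
Step 1: +1 fires, +1 burnt (F count now 1)
Step 2: +2 fires, +1 burnt (F count now 2)
Step 3: +2 fires, +2 burnt (F count now 2)
Step 4: +1 fires, +2 burnt (F count now 1)
Step 5: +3 fires, +1 burnt (F count now 3)
Step 6: +2 fires, +3 burnt (F count now 2)
Step 7: +1 fires, +2 burnt (F count now 1)
Step 8: +1 fires, +1 burnt (F count now 1)
Step 9: +2 fires, +1 burnt (F count now 2)
Step 10: +0 fires, +2 burnt (F count now 0)
Fire out after step 10
Initially T: 20, now '.': 25
Total burnt (originally-T cells now '.'): 15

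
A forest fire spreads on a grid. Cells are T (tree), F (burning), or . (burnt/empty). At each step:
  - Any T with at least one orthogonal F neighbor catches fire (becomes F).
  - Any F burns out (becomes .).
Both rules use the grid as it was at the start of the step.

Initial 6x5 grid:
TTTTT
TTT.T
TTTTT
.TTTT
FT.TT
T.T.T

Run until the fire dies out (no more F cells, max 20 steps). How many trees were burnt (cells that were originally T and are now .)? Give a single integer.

Step 1: +2 fires, +1 burnt (F count now 2)
Step 2: +1 fires, +2 burnt (F count now 1)
Step 3: +2 fires, +1 burnt (F count now 2)
Step 4: +4 fires, +2 burnt (F count now 4)
Step 5: +6 fires, +4 burnt (F count now 6)
Step 6: +4 fires, +6 burnt (F count now 4)
Step 7: +3 fires, +4 burnt (F count now 3)
Step 8: +1 fires, +3 burnt (F count now 1)
Step 9: +0 fires, +1 burnt (F count now 0)
Fire out after step 9
Initially T: 24, now '.': 29
Total burnt (originally-T cells now '.'): 23

Answer: 23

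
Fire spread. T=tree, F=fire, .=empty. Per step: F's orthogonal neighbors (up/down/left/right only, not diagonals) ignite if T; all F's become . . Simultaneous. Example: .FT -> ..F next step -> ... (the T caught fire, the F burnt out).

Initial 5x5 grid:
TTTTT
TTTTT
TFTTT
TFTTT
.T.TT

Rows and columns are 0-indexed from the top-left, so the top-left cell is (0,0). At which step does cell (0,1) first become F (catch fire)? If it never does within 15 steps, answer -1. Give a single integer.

Step 1: cell (0,1)='T' (+6 fires, +2 burnt)
Step 2: cell (0,1)='F' (+5 fires, +6 burnt)
  -> target ignites at step 2
Step 3: cell (0,1)='.' (+6 fires, +5 burnt)
Step 4: cell (0,1)='.' (+3 fires, +6 burnt)
Step 5: cell (0,1)='.' (+1 fires, +3 burnt)
Step 6: cell (0,1)='.' (+0 fires, +1 burnt)
  fire out at step 6

2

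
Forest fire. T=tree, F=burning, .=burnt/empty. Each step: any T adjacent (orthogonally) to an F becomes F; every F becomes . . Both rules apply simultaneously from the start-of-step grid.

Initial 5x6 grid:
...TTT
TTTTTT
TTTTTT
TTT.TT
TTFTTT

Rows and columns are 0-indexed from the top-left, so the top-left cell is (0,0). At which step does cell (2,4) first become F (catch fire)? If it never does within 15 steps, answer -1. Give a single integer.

Step 1: cell (2,4)='T' (+3 fires, +1 burnt)
Step 2: cell (2,4)='T' (+4 fires, +3 burnt)
Step 3: cell (2,4)='T' (+6 fires, +4 burnt)
Step 4: cell (2,4)='F' (+5 fires, +6 burnt)
  -> target ignites at step 4
Step 5: cell (2,4)='.' (+4 fires, +5 burnt)
Step 6: cell (2,4)='.' (+2 fires, +4 burnt)
Step 7: cell (2,4)='.' (+1 fires, +2 burnt)
Step 8: cell (2,4)='.' (+0 fires, +1 burnt)
  fire out at step 8

4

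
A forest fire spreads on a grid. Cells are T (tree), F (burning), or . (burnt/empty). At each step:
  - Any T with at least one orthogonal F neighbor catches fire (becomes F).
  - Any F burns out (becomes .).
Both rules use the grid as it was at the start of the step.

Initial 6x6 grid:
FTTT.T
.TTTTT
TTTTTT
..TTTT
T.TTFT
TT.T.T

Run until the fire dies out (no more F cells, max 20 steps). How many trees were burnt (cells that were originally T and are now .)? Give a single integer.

Answer: 24

Derivation:
Step 1: +4 fires, +2 burnt (F count now 4)
Step 2: +8 fires, +4 burnt (F count now 8)
Step 3: +7 fires, +8 burnt (F count now 7)
Step 4: +4 fires, +7 burnt (F count now 4)
Step 5: +1 fires, +4 burnt (F count now 1)
Step 6: +0 fires, +1 burnt (F count now 0)
Fire out after step 6
Initially T: 27, now '.': 33
Total burnt (originally-T cells now '.'): 24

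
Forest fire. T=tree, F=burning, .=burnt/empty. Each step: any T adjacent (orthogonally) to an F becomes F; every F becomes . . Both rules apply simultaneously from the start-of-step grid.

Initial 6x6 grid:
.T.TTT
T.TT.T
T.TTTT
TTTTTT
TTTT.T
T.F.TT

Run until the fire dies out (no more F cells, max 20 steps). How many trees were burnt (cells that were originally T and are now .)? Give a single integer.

Answer: 26

Derivation:
Step 1: +1 fires, +1 burnt (F count now 1)
Step 2: +3 fires, +1 burnt (F count now 3)
Step 3: +4 fires, +3 burnt (F count now 4)
Step 4: +5 fires, +4 burnt (F count now 5)
Step 5: +4 fires, +5 burnt (F count now 4)
Step 6: +4 fires, +4 burnt (F count now 4)
Step 7: +3 fires, +4 burnt (F count now 3)
Step 8: +2 fires, +3 burnt (F count now 2)
Step 9: +0 fires, +2 burnt (F count now 0)
Fire out after step 9
Initially T: 27, now '.': 35
Total burnt (originally-T cells now '.'): 26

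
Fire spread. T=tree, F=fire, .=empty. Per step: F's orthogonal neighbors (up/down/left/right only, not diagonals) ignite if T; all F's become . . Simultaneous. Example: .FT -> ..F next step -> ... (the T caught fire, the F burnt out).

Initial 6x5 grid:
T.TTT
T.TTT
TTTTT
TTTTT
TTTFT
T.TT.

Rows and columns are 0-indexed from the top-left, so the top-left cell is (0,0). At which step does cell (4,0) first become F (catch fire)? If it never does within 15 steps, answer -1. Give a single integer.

Step 1: cell (4,0)='T' (+4 fires, +1 burnt)
Step 2: cell (4,0)='T' (+5 fires, +4 burnt)
Step 3: cell (4,0)='F' (+5 fires, +5 burnt)
  -> target ignites at step 3
Step 4: cell (4,0)='.' (+6 fires, +5 burnt)
Step 5: cell (4,0)='.' (+3 fires, +6 burnt)
Step 6: cell (4,0)='.' (+1 fires, +3 burnt)
Step 7: cell (4,0)='.' (+1 fires, +1 burnt)
Step 8: cell (4,0)='.' (+0 fires, +1 burnt)
  fire out at step 8

3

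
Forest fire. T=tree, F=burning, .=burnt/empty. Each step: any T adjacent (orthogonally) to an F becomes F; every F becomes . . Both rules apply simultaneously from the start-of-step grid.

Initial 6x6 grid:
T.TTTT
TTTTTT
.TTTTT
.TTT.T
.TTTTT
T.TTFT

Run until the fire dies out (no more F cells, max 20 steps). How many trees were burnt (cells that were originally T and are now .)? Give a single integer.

Step 1: +3 fires, +1 burnt (F count now 3)
Step 2: +3 fires, +3 burnt (F count now 3)
Step 3: +3 fires, +3 burnt (F count now 3)
Step 4: +4 fires, +3 burnt (F count now 4)
Step 5: +5 fires, +4 burnt (F count now 5)
Step 6: +5 fires, +5 burnt (F count now 5)
Step 7: +3 fires, +5 burnt (F count now 3)
Step 8: +1 fires, +3 burnt (F count now 1)
Step 9: +1 fires, +1 burnt (F count now 1)
Step 10: +0 fires, +1 burnt (F count now 0)
Fire out after step 10
Initially T: 29, now '.': 35
Total burnt (originally-T cells now '.'): 28

Answer: 28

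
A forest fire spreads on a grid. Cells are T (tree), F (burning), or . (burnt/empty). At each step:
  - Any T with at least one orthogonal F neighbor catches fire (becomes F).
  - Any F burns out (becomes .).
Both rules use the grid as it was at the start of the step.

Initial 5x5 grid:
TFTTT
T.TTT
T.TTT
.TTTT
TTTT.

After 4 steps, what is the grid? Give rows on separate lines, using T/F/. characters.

Step 1: 2 trees catch fire, 1 burn out
  F.FTT
  T.TTT
  T.TTT
  .TTTT
  TTTT.
Step 2: 3 trees catch fire, 2 burn out
  ...FT
  F.FTT
  T.TTT
  .TTTT
  TTTT.
Step 3: 4 trees catch fire, 3 burn out
  ....F
  ...FT
  F.FTT
  .TTTT
  TTTT.
Step 4: 3 trees catch fire, 4 burn out
  .....
  ....F
  ...FT
  .TFTT
  TTTT.

.....
....F
...FT
.TFTT
TTTT.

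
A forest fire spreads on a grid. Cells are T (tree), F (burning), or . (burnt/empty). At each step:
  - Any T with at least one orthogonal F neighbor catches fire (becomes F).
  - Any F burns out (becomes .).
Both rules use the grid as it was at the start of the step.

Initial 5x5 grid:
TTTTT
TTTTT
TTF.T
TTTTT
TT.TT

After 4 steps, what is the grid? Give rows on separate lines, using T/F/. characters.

Step 1: 3 trees catch fire, 1 burn out
  TTTTT
  TTFTT
  TF..T
  TTFTT
  TT.TT
Step 2: 6 trees catch fire, 3 burn out
  TTFTT
  TF.FT
  F...T
  TF.FT
  TT.TT
Step 3: 8 trees catch fire, 6 burn out
  TF.FT
  F...F
  ....T
  F...F
  TF.FT
Step 4: 5 trees catch fire, 8 burn out
  F...F
  .....
  ....F
  .....
  F...F

F...F
.....
....F
.....
F...F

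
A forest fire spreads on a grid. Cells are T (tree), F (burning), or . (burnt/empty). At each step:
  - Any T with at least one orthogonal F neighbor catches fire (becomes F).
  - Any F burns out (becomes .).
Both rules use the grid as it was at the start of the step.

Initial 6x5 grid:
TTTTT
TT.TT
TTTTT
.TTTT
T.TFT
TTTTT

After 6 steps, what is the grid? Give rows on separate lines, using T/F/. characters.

Step 1: 4 trees catch fire, 1 burn out
  TTTTT
  TT.TT
  TTTTT
  .TTFT
  T.F.F
  TTTFT
Step 2: 5 trees catch fire, 4 burn out
  TTTTT
  TT.TT
  TTTFT
  .TF.F
  T....
  TTF.F
Step 3: 5 trees catch fire, 5 burn out
  TTTTT
  TT.FT
  TTF.F
  .F...
  T....
  TF...
Step 4: 4 trees catch fire, 5 burn out
  TTTFT
  TT..F
  TF...
  .....
  T....
  F....
Step 5: 5 trees catch fire, 4 burn out
  TTF.F
  TF...
  F....
  .....
  F....
  .....
Step 6: 2 trees catch fire, 5 burn out
  TF...
  F....
  .....
  .....
  .....
  .....

TF...
F....
.....
.....
.....
.....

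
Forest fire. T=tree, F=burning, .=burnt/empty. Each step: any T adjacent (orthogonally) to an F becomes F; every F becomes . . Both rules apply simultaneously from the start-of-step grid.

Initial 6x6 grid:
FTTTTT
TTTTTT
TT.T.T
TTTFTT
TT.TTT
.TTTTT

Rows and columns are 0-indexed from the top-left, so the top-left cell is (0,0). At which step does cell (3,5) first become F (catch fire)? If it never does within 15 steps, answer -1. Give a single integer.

Step 1: cell (3,5)='T' (+6 fires, +2 burnt)
Step 2: cell (3,5)='F' (+8 fires, +6 burnt)
  -> target ignites at step 2
Step 3: cell (3,5)='.' (+10 fires, +8 burnt)
Step 4: cell (3,5)='.' (+5 fires, +10 burnt)
Step 5: cell (3,5)='.' (+1 fires, +5 burnt)
Step 6: cell (3,5)='.' (+0 fires, +1 burnt)
  fire out at step 6

2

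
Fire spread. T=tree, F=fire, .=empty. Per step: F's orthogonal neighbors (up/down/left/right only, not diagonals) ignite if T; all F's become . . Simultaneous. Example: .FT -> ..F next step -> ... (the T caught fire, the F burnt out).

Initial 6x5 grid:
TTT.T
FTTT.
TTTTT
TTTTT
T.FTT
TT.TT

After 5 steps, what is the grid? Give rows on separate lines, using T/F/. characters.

Step 1: 5 trees catch fire, 2 burn out
  FTT.T
  .FTT.
  FTTTT
  TTFTT
  T..FT
  TT.TT
Step 2: 9 trees catch fire, 5 burn out
  .FT.T
  ..FT.
  .FFTT
  FF.FT
  T...F
  TT.FT
Step 3: 6 trees catch fire, 9 burn out
  ..F.T
  ...F.
  ...FT
  ....F
  F....
  TT..F
Step 4: 2 trees catch fire, 6 burn out
  ....T
  .....
  ....F
  .....
  .....
  FT...
Step 5: 1 trees catch fire, 2 burn out
  ....T
  .....
  .....
  .....
  .....
  .F...

....T
.....
.....
.....
.....
.F...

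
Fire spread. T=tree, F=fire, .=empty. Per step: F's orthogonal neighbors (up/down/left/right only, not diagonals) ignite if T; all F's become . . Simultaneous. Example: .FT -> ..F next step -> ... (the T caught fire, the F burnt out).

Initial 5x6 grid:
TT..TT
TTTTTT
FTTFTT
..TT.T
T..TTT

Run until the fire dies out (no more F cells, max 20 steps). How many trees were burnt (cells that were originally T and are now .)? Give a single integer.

Answer: 20

Derivation:
Step 1: +6 fires, +2 burnt (F count now 6)
Step 2: +7 fires, +6 burnt (F count now 7)
Step 3: +5 fires, +7 burnt (F count now 5)
Step 4: +2 fires, +5 burnt (F count now 2)
Step 5: +0 fires, +2 burnt (F count now 0)
Fire out after step 5
Initially T: 21, now '.': 29
Total burnt (originally-T cells now '.'): 20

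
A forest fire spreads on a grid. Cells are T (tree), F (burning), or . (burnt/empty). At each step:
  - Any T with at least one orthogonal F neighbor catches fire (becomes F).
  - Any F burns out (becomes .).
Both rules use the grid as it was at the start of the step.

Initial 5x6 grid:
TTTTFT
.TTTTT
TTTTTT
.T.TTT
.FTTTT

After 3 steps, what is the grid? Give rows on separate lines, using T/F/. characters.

Step 1: 5 trees catch fire, 2 burn out
  TTTF.F
  .TTTFT
  TTTTTT
  .F.TTT
  ..FTTT
Step 2: 6 trees catch fire, 5 burn out
  TTF...
  .TTF.F
  TFTTFT
  ...TTT
  ...FTT
Step 3: 10 trees catch fire, 6 burn out
  TF....
  .FF...
  F.FF.F
  ...FFT
  ....FT

TF....
.FF...
F.FF.F
...FFT
....FT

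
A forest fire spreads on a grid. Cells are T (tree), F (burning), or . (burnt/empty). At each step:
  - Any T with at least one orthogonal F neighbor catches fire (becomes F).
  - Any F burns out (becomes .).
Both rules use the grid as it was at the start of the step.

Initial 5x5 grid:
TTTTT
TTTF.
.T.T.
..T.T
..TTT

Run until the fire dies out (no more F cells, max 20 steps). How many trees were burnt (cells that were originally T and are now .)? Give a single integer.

Answer: 10

Derivation:
Step 1: +3 fires, +1 burnt (F count now 3)
Step 2: +3 fires, +3 burnt (F count now 3)
Step 3: +3 fires, +3 burnt (F count now 3)
Step 4: +1 fires, +3 burnt (F count now 1)
Step 5: +0 fires, +1 burnt (F count now 0)
Fire out after step 5
Initially T: 15, now '.': 20
Total burnt (originally-T cells now '.'): 10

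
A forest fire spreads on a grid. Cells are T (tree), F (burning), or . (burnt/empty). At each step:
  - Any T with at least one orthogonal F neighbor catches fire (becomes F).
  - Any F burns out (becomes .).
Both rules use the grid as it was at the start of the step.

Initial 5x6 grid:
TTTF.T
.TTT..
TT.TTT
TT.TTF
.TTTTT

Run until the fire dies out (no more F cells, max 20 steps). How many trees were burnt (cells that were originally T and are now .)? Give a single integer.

Answer: 20

Derivation:
Step 1: +5 fires, +2 burnt (F count now 5)
Step 2: +6 fires, +5 burnt (F count now 6)
Step 3: +3 fires, +6 burnt (F count now 3)
Step 4: +2 fires, +3 burnt (F count now 2)
Step 5: +3 fires, +2 burnt (F count now 3)
Step 6: +1 fires, +3 burnt (F count now 1)
Step 7: +0 fires, +1 burnt (F count now 0)
Fire out after step 7
Initially T: 21, now '.': 29
Total burnt (originally-T cells now '.'): 20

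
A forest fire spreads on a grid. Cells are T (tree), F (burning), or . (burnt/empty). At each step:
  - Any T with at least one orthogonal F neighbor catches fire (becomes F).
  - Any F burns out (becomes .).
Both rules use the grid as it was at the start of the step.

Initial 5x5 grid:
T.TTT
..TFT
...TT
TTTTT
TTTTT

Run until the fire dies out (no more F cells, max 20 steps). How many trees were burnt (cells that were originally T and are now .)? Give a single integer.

Answer: 17

Derivation:
Step 1: +4 fires, +1 burnt (F count now 4)
Step 2: +4 fires, +4 burnt (F count now 4)
Step 3: +3 fires, +4 burnt (F count now 3)
Step 4: +3 fires, +3 burnt (F count now 3)
Step 5: +2 fires, +3 burnt (F count now 2)
Step 6: +1 fires, +2 burnt (F count now 1)
Step 7: +0 fires, +1 burnt (F count now 0)
Fire out after step 7
Initially T: 18, now '.': 24
Total burnt (originally-T cells now '.'): 17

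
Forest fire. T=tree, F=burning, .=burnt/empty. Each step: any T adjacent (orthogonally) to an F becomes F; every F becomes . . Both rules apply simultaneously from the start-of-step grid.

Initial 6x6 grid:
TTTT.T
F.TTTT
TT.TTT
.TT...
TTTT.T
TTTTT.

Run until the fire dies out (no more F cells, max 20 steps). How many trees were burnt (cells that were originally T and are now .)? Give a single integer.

Answer: 25

Derivation:
Step 1: +2 fires, +1 burnt (F count now 2)
Step 2: +2 fires, +2 burnt (F count now 2)
Step 3: +2 fires, +2 burnt (F count now 2)
Step 4: +4 fires, +2 burnt (F count now 4)
Step 5: +4 fires, +4 burnt (F count now 4)
Step 6: +5 fires, +4 burnt (F count now 5)
Step 7: +3 fires, +5 burnt (F count now 3)
Step 8: +3 fires, +3 burnt (F count now 3)
Step 9: +0 fires, +3 burnt (F count now 0)
Fire out after step 9
Initially T: 26, now '.': 35
Total burnt (originally-T cells now '.'): 25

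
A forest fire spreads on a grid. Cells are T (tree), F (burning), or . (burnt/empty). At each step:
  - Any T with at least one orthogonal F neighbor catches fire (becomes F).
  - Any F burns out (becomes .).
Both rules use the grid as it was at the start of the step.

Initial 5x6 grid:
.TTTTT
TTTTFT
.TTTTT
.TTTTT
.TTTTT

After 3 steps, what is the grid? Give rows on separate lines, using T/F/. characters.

Step 1: 4 trees catch fire, 1 burn out
  .TTTFT
  TTTF.F
  .TTTFT
  .TTTTT
  .TTTTT
Step 2: 6 trees catch fire, 4 burn out
  .TTF.F
  TTF...
  .TTF.F
  .TTTFT
  .TTTTT
Step 3: 6 trees catch fire, 6 burn out
  .TF...
  TF....
  .TF...
  .TTF.F
  .TTTFT

.TF...
TF....
.TF...
.TTF.F
.TTTFT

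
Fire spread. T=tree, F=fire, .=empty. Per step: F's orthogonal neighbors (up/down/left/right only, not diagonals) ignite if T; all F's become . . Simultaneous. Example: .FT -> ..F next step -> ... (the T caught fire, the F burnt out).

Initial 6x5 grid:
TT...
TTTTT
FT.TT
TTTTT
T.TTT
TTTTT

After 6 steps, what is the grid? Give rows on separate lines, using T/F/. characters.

Step 1: 3 trees catch fire, 1 burn out
  TT...
  FTTTT
  .F.TT
  FTTTT
  T.TTT
  TTTTT
Step 2: 4 trees catch fire, 3 burn out
  FT...
  .FTTT
  ...TT
  .FTTT
  F.TTT
  TTTTT
Step 3: 4 trees catch fire, 4 burn out
  .F...
  ..FTT
  ...TT
  ..FTT
  ..TTT
  FTTTT
Step 4: 4 trees catch fire, 4 burn out
  .....
  ...FT
  ...TT
  ...FT
  ..FTT
  .FTTT
Step 5: 5 trees catch fire, 4 burn out
  .....
  ....F
  ...FT
  ....F
  ...FT
  ..FTT
Step 6: 3 trees catch fire, 5 burn out
  .....
  .....
  ....F
  .....
  ....F
  ...FT

.....
.....
....F
.....
....F
...FT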